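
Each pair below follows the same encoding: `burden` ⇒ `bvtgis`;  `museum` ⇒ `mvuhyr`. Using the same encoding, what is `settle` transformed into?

In burden: b→b is +0, u→v is +1, r→t is +2, d→g is +3 — the shift increases by 1 each position. Letter i (0-indexed) is shifted by i+0, so successive shifts are 0, 1, 2, ….
For settle: s+0=s, e+1=f, t+2=v, t+3=w, l+4=p, e+5=j.

sfvwpj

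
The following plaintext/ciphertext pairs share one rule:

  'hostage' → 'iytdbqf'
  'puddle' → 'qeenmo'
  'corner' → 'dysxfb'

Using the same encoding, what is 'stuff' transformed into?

tdvpg

Shifts by position in hostage: pos 0: h→i (+1), pos 1: o→y (+10), pos 2: s→t (+1), pos 3: t→d (+10) — repeating every 2. The shifts repeat in a cycle of length 2: positions 0,1,… shift by +1, +10, then the pattern repeats.
On stuff: s+1=t, t+10=d, u+1=v, f+10=p, f+1=g.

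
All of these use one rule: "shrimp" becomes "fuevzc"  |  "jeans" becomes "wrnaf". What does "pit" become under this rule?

cvg

Compare letters: s→f is +13, h→u is +13, r→e is +13 — a constant shift. This is a Caesar cipher with shift 13.
On pit: p+13=c, i+13=v, t+13=g.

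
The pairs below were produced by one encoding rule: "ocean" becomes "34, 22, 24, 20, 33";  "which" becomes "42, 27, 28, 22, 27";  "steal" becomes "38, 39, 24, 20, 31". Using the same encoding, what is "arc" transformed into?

Each letter is replaced by its alphabet position (a=1..z=26) + 19.
Applying it to arc: a=1→20, r=18→37, c=3→22.

20, 37, 22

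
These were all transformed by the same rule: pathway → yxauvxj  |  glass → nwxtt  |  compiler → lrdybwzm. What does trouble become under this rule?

This is an affine cipher: with a=0,…,z=25, each position x becomes (7x+23) mod 26.
Applying it to trouble: t(19)→7·19+23≡0=a; r(17)→7·17+23≡12=m; o(14)→7·14+23≡17=r; u(20)→7·20+23≡7=h; b(1)→7·1+23≡4=e; l(11)→7·11+23≡22=w; e(4)→7·4+23≡25=z (all mod 26).

amrhewz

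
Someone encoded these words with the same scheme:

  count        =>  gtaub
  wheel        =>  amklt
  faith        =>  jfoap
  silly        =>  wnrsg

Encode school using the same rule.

The shift increases by 1 at each position, starting from +4: 4, 5, 6, ….
On school: s+4=w, c+5=h, h+6=n, o+7=v, o+8=w, l+9=u.

whnvwu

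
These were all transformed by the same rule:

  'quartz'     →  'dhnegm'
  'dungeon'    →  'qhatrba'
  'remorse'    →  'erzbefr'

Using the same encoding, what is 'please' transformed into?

cyrnfr

Compare letters: q→d is +13, u→h is +13, a→n is +13 — a constant shift. Each letter is shifted forward by 13 in the alphabet (a Caesar shift of +13).
For please: p+13=c, l+13=y, e+13=r, a+13=n, s+13=f, e+13=r.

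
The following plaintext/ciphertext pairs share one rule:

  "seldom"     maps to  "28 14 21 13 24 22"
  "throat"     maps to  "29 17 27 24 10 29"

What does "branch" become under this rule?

s is letter #19 and maps to 28: an offset of 9. Each letter is replaced by its alphabet position (a=1..z=26) + 9.
Applying it to branch: b=2→11, r=18→27, a=1→10, n=14→23, c=3→12, h=8→17.

11 27 10 23 12 17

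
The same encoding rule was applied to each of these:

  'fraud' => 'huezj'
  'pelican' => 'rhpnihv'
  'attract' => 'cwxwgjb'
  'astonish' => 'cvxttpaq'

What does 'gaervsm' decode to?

example

The shift increases by 1 at each position, starting from +2: 2, 3, 4, ….
Reversing it on gaervsm: g−2=e, a−3=x, e−4=a, r−5=m, v−6=p, s−7=l, m−8=e.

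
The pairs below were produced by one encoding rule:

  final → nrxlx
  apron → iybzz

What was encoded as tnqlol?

legacy

In final: f→n is +8, i→r is +9, n→x is +10, a→l is +11 — the shift increases by 1 each position. Each letter shifts forward by (position + 8), i.e. 8, 9, 10, … — the shift grows by one for each successive letter.
Reversing it on tnqlol: t−8=l, n−9=e, q−10=g, l−11=a, o−12=c, l−13=y.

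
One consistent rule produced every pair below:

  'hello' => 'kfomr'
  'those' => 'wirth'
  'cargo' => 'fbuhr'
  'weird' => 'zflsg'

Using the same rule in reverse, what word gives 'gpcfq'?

Shifts by position in hello: pos 0: h→k (+3), pos 1: e→f (+1), pos 2: l→o (+3), pos 3: l→m (+1) — repeating every 2. The shifts repeat in a cycle of length 2: positions 0,1,… shift by +3, +1, then the pattern repeats.
Decoding gpcfq: g−3=d, p−1=o, c−3=z, f−1=e, q−3=n.

dozen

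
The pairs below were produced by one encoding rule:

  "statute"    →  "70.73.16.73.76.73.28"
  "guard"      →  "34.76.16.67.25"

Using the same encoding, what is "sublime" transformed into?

70.76.19.49.40.52.28

s(#19)→70 and t(#20)→73: differences scale by 3, so n = 3·pos + 13. Each letter becomes 3×(its alphabet position, a=1..z=26) + 13.
Applying it to sublime: s=19→70, u=21→76, b=2→19, l=12→49, i=9→40, m=13→52, e=5→28.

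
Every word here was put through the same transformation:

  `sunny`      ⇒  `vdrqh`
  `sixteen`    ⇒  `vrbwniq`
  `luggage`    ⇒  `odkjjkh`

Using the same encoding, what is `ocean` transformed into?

rlidw

A repeating key of period 3 is used — shifts +3, +9, +4 over and over.
On ocean: o+3=r, c+9=l, e+4=i, a+3=d, n+9=w.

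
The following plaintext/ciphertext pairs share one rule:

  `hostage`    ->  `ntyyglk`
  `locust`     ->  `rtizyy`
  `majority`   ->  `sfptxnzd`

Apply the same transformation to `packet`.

vfipky

Shifts by position in hostage: pos 0: h→n (+6), pos 1: o→t (+5), pos 2: s→y (+6), pos 3: t→y (+5) — repeating every 2. It's a Vigenère-style cipher with numeric key [6,5]: position i shifts by key[i mod 2].
Applying it to packet: p+6=v, a+5=f, c+6=i, k+5=p, e+6=k, t+5=y.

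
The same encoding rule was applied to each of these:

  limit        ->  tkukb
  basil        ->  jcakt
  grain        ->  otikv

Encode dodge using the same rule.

Shifts by position in limit: pos 0: l→t (+8), pos 1: i→k (+2), pos 2: m→u (+8), pos 3: i→k (+2) — repeating every 2. It's a Vigenère-style cipher with numeric key [8,2]: position i shifts by key[i mod 2].
For dodge: d+8=l, o+2=q, d+8=l, g+2=i, e+8=m.

lqlim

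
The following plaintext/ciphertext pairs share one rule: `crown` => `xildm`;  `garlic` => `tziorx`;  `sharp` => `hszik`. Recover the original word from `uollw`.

Letters are reflected about the middle of the alphabet (position → 25−position): Atbash.
Decoding uollw: u↔f, o↔l, l↔o, l↔o, w↔d.

flood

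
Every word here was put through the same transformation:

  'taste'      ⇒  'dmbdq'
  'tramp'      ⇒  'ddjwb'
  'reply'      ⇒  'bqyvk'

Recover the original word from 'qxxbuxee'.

The shifts repeat in a cycle of length 3: positions 0,1,… shift by +10, +12, +9, then the pattern repeats.
Undoing it on qxxbuxee: q−10=g, x−12=l, x−9=o, b−10=r, u−12=i, x−9=o, e−10=u, e−12=s.

glorious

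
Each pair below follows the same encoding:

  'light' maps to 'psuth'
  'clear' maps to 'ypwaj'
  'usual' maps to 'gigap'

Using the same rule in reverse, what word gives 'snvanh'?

l(11)→p(15) and i(8)→s(18) fit y≡25x+0 (mod 26); the inverse of 25 mod 26 is 25. Treating letters as 0–25, the rule is x ↦ 25x + 0 (mod 26).
Undoing it on snvanh: s(18)→25·(18−0)≡8=i; n(13)→25·(13−0)≡13=n; v(21)→25·(21−0)≡5=f; a(0)→25·(0−0)≡0=a; n(13)→25·(13−0)≡13=n; h(7)→25·(7−0)≡19=t (all mod 26).

infant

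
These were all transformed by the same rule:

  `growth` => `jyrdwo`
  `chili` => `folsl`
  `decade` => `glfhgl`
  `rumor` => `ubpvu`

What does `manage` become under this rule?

Shifts by position in growth: pos 0: g→j (+3), pos 1: r→y (+7), pos 2: o→r (+3), pos 3: w→d (+7) — repeating every 2. It's a Vigenère-style cipher with numeric key [3,7]: position i shifts by key[i mod 2].
On manage: m+3=p, a+7=h, n+3=q, a+7=h, g+3=j, e+7=l.

phqhjl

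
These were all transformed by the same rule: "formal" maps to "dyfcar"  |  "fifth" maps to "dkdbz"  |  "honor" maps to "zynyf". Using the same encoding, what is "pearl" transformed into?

f(5)→d(3) and o(14)→y(24) fit y≡11x+0 (mod 26); the inverse of 11 mod 26 is 19. Treating letters as 0–25, the rule is x ↦ 11x + 0 (mod 26).
On pearl: p(15)→11·15+0≡9=j; e(4)→11·4+0≡18=s; a(0)→11·0+0≡0=a; r(17)→11·17+0≡5=f; l(11)→11·11+0≡17=r (all mod 26).

jsafr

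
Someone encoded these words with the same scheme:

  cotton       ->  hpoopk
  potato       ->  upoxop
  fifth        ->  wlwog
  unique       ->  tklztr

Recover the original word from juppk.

spoon

c(2)→h(7) and o(14)→p(15) fit y≡5x+23 (mod 26); the inverse of 5 mod 26 is 21. Treating letters as 0–25, the rule is x ↦ 5x + 23 (mod 26).
Reversing it on juppk: j(9)→21·(9−23)≡18=s; u(20)→21·(20−23)≡15=p; p(15)→21·(15−23)≡14=o; p(15)→21·(15−23)≡14=o; k(10)→21·(10−23)≡13=n (all mod 26).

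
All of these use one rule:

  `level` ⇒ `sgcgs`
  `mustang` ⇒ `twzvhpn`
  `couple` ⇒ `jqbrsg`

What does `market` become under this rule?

It's a Vigenère-style cipher with numeric key [7,2]: position i shifts by key[i mod 2].
Applying it to market: m+7=t, a+2=c, r+7=y, k+2=m, e+7=l, t+2=v.

tcymlv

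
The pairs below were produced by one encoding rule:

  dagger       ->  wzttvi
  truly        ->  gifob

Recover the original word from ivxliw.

Each letter is replaced by its mirror in the alphabet: a↔z, b↔y, c↔x, and so on (the Atbash cipher).
Reversing it on ivxliw: i↔r, v↔e, x↔c, l↔o, i↔r, w↔d.

record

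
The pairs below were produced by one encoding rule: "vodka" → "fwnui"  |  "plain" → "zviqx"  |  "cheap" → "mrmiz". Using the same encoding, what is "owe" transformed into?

wgm

Vowels shift forward by 8 and consonants shift forward by 10.
For owe: o(vowel)+8=w, w(cons)+10=g, e(vowel)+8=m.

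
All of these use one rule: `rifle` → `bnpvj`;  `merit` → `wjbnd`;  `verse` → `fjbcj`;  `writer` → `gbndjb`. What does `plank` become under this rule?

zvfxu

The shift depends on letter class: consonant r→b is +10, but vowel i→n is +5. Two shifts are in play — +5 for a/e/i/o/u, +10 for every other letter.
For plank: p(cons)+10=z, l(cons)+10=v, a(vowel)+5=f, n(cons)+10=x, k(cons)+10=u.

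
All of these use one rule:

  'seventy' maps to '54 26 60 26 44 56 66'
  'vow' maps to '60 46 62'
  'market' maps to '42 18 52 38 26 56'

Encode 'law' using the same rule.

40 18 62

s(#19)→54 and e(#5)→26: differences scale by 2, so n = 2·pos + 16. Each letter becomes 2×(its alphabet position, a=1..z=26) + 16.
For law: l=12→40, a=1→18, w=23→62.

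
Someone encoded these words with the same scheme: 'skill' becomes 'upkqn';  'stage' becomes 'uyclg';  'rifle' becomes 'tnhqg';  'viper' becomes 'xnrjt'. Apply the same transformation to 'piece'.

Shifts by position in skill: pos 0: s→u (+2), pos 1: k→p (+5), pos 2: i→k (+2), pos 3: l→q (+5) — repeating every 2. A repeating key of period 2 is used — shifts +2, +5 over and over.
On piece: p+2=r, i+5=n, e+2=g, c+5=h, e+2=g.

rnghg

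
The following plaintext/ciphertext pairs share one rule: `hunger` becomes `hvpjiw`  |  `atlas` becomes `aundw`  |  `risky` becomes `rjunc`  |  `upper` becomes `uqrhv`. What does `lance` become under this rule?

lbpfi

In hunger: h→h is +0, u→v is +1, n→p is +2, g→j is +3 — the shift increases by 1 each position. Letter i (0-indexed) is shifted by i+0, so successive shifts are 0, 1, 2, ….
For lance: l+0=l, a+1=b, n+2=p, c+3=f, e+4=i.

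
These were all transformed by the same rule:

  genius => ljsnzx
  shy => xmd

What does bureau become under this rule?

This is a Caesar cipher with shift 5.
For bureau: b+5=g, u+5=z, r+5=w, e+5=j, a+5=f, u+5=z.

gzwjfz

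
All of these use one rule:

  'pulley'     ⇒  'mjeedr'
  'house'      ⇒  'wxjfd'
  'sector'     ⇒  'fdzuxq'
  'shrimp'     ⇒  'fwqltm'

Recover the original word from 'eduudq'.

letter

p(15)→m(12) and u(20)→j(9) fit y≡15x+21 (mod 26); the inverse of 15 mod 26 is 7. Treating letters as 0–25, the rule is x ↦ 15x + 21 (mod 26).
Decoding eduudq: e(4)→7·(4−21)≡11=l; d(3)→7·(3−21)≡4=e; u(20)→7·(20−21)≡19=t; u(20)→7·(20−21)≡19=t; d(3)→7·(3−21)≡4=e; q(16)→7·(16−21)≡17=r (all mod 26).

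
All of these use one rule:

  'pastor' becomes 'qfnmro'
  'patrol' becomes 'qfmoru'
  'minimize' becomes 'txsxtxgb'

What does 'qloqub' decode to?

Each letter's alphabet position (a=0..z=25) is mapped through 25·x+5 mod 26 — an affine cipher.
Reversing it on qloqub: q(16)→25·(16−5)≡15=p; l(11)→25·(11−5)≡20=u; o(14)→25·(14−5)≡17=r; q(16)→25·(16−5)≡15=p; u(20)→25·(20−5)≡11=l; b(1)→25·(1−5)≡4=e (all mod 26).

purple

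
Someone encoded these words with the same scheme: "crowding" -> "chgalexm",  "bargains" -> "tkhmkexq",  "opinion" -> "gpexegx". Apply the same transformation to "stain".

c(2)→c(2) and r(17)→h(7) fit y≡9x+10 (mod 26); the inverse of 9 mod 26 is 3. Each letter's alphabet position (a=0..z=25) is mapped through 9·x+10 mod 26 — an affine cipher.
Applying it to stain: s(18)→9·18+10≡16=q; t(19)→9·19+10≡25=z; a(0)→9·0+10≡10=k; i(8)→9·8+10≡4=e; n(13)→9·13+10≡23=x (all mod 26).

qzkex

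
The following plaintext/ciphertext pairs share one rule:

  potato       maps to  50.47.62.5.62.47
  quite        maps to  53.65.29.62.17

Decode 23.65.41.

Each letter becomes 3×(its alphabet position, a=1..z=26) + 2.
Decoding 23.65.41: 23→(23−2)÷3=7=g, 65→(65−2)÷3=21=u, 41→(41−2)÷3=13=m.

gum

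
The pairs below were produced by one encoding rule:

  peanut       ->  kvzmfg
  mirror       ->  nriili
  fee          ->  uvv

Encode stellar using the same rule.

hgvoozi

Each pair mirrors across the alphabet (p↔k, e↔v, a↔z): positions sum to 25. Letters are reflected about the middle of the alphabet (position → 25−position): Atbash.
On stellar: s↔h, t↔g, e↔v, l↔o, l↔o, a↔z, r↔i.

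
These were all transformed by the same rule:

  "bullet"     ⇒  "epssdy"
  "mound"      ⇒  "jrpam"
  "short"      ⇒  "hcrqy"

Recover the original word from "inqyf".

party

b(1)→e(4) and u(20)→p(15) fit y≡17x+13 (mod 26); the inverse of 17 mod 26 is 23. Each letter's alphabet position (a=0..z=25) is mapped through 17·x+13 mod 26 — an affine cipher.
Undoing it on inqyf: i(8)→23·(8−13)≡15=p; n(13)→23·(13−13)≡0=a; q(16)→23·(16−13)≡17=r; y(24)→23·(24−13)≡19=t; f(5)→23·(5−13)≡24=y (all mod 26).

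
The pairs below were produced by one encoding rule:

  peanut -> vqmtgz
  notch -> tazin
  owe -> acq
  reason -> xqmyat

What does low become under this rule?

The shift depends on letter class: consonant p→v is +6, but vowel e→q is +12. Vowels shift forward by 12 and consonants shift forward by 6.
For low: l(cons)+6=r, o(vowel)+12=a, w(cons)+6=c.

rac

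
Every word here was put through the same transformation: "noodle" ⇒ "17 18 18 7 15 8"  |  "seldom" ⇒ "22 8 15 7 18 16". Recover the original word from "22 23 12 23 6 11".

stitch

n is letter #14 and maps to 17: an offset of 3. Letters become their 1-based position plus 3 (so a→4, b→5, …).
Decoding 22 23 12 23 6 11: 22→(22−3)÷1=19=s, 23→(23−3)÷1=20=t, 12→(12−3)÷1=9=i, 23→(23−3)÷1=20=t, 6→(6−3)÷1=3=c, 11→(11−3)÷1=8=h.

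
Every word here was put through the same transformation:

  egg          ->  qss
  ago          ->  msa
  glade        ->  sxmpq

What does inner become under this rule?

It's a constant shift of +12 (ROT12).
Applying it to inner: i+12=u, n+12=z, n+12=z, e+12=q, r+12=d.

uzzqd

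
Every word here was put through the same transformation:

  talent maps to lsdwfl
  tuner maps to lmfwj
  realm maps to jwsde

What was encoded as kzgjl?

Compare letters: t→l is +18, a→s is +18, l→d is +18 — a constant shift. It's a constant shift of +18 (ROT18).
Decoding kzgjl: k−18=s, z−18=h, g−18=o, j−18=r, l−18=t.

short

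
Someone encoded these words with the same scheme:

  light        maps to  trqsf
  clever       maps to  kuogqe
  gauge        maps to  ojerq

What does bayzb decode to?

In light: l→t is +8, i→r is +9, g→q is +10, h→s is +11 — the shift increases by 1 each position. Each letter shifts forward by (position + 8), i.e. 8, 9, 10, … — the shift grows by one for each successive letter.
Decoding bayzb: b−8=t, a−9=r, y−10=o, z−11=o, b−12=p.

troop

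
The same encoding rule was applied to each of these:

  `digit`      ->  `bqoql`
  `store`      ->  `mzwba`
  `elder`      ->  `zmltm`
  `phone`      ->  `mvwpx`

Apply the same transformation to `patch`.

pkbix

The output letters match the input read backwards, each shifted +8: digit reversed is tigid. Read the word backwards and shift each letter +8.
On patch: reverse → hctap; then shift: h+8=p, c+8=k, t+8=b, a+8=i, p+8=x.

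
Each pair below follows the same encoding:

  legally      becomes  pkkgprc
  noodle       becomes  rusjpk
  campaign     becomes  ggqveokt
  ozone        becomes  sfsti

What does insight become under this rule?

mtwoknx

Shifts by position in legally: pos 0: l→p (+4), pos 1: e→k (+6), pos 2: g→k (+4), pos 3: a→g (+6) — repeating every 2. The shifts repeat in a cycle of length 2: positions 0,1,… shift by +4, +6, then the pattern repeats.
On insight: i+4=m, n+6=t, s+4=w, i+6=o, g+4=k, h+6=n, t+4=x.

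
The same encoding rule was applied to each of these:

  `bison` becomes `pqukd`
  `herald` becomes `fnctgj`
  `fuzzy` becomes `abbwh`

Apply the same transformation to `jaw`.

Read the word backwards and shift each letter +2.
For jaw: reverse → waj; then shift: w+2=y, a+2=c, j+2=l.

ycl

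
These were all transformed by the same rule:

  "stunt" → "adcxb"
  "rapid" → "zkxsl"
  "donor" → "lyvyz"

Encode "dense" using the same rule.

lovcm

Shifts by position in stunt: pos 0: s→a (+8), pos 1: t→d (+10), pos 2: u→c (+8), pos 3: n→x (+10) — repeating every 2. A repeating key of period 2 is used — shifts +8, +10 over and over.
On dense: d+8=l, e+10=o, n+8=v, s+10=c, e+8=m.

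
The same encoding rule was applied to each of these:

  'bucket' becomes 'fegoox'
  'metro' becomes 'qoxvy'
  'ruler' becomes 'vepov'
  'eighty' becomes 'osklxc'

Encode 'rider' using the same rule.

vshov

The shift depends on letter class: consonant b→f is +4, but vowel u→e is +10. Two shifts are in play — +10 for a/e/i/o/u, +4 for every other letter.
Applying it to rider: r(cons)+4=v, i(vowel)+10=s, d(cons)+4=h, e(vowel)+10=o, r(cons)+4=v.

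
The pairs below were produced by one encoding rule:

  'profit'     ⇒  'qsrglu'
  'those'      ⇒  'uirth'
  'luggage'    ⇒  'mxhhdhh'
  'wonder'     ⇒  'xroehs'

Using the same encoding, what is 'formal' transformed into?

grsndm

The shift depends on letter class: consonant p→q is +1, but vowel o→r is +3. Vowels shift forward by 3 and consonants shift forward by 1.
For formal: f(cons)+1=g, o(vowel)+3=r, r(cons)+1=s, m(cons)+1=n, a(vowel)+3=d, l(cons)+1=m.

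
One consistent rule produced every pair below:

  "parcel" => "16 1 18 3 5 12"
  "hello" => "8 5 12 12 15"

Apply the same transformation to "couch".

p is letter #16 and maps to 16: an offset of 0. Each letter is replaced by its alphabet position (a=1, b=2, …, z=26).
On couch: c=3→3, o=15→15, u=21→21, c=3→3, h=8→8.

3 15 21 3 8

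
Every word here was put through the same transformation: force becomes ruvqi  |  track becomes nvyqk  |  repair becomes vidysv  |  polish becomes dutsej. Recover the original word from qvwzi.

f(5)→r(17) and o(14)→u(20) fit y≡9x+24 (mod 26); the inverse of 9 mod 26 is 3. Treating letters as 0–25, the rule is x ↦ 9x + 24 (mod 26).
Reversing it on qvwzi: q(16)→3·(16−24)≡2=c; v(21)→3·(21−24)≡17=r; w(22)→3·(22−24)≡20=u; z(25)→3·(25−24)≡3=d; i(8)→3·(8−24)≡4=e (all mod 26).

crude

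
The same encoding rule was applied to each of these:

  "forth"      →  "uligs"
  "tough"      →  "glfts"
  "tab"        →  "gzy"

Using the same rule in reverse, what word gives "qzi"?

jar

Each pair mirrors across the alphabet (f↔u, o↔l, r↔i): positions sum to 25. This is the alphabet-reversal cipher (Atbash): a becomes z, b becomes y, etc.
Decoding qzi: q↔j, z↔a, i↔r.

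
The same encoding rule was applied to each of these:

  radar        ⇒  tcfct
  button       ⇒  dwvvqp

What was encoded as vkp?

Every letter moves 2 places later in the alphabet, wrapping around z→a.
Decoding vkp: v−2=t, k−2=i, p−2=n.

tin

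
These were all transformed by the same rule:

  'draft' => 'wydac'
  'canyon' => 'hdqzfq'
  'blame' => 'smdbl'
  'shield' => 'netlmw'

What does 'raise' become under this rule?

ydtnl

d(3)→w(22) and r(17)→y(24) fit y≡15x+3 (mod 26); the inverse of 15 mod 26 is 7. Each letter's alphabet position (a=0..z=25) is mapped through 15·x+3 mod 26 — an affine cipher.
For raise: r(17)→15·17+3≡24=y; a(0)→15·0+3≡3=d; i(8)→15·8+3≡19=t; s(18)→15·18+3≡13=n; e(4)→15·4+3≡11=l (all mod 26).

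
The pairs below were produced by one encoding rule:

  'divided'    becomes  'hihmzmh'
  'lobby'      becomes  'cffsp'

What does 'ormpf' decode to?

blink

The output letters match the input read backwards, each shifted +4: divided reversed is dedivid. The word is reversed, then every letter is shifted forward by 4.
Decoding ormpf: shift back: o−4=k, r−4=n, m−4=i, p−4=l, f−4=b → knilb; then reverse → blink.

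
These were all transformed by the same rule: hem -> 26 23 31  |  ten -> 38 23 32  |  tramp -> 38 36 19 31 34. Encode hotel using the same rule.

26 33 38 23 30

h is letter #8 and maps to 26: an offset of 18. Letters become their 1-based position plus 18 (so a→19, b→20, …).
Applying it to hotel: h=8→26, o=15→33, t=20→38, e=5→23, l=12→30.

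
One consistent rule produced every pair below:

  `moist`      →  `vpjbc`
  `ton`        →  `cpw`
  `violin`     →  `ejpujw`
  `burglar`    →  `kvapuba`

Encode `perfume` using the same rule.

The shift depends on letter class: consonant m→v is +9, but vowel o→p is +1. Vowels shift forward by 1 and consonants shift forward by 9.
Applying it to perfume: p(cons)+9=y, e(vowel)+1=f, r(cons)+9=a, f(cons)+9=o, u(vowel)+1=v, m(cons)+9=v, e(vowel)+1=f.

yfaovvf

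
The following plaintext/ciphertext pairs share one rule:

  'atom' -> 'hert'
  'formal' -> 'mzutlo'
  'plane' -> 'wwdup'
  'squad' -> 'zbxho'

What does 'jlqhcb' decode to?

Shifts by position in atom: pos 0: a→h (+7), pos 1: t→e (+11), pos 2: o→r (+3), pos 3: m→t (+7) — repeating every 3. It's a Vigenère-style cipher with numeric key [7,11,3]: position i shifts by key[i mod 3].
Reversing it on jlqhcb: j−7=c, l−11=a, q−3=n, h−7=a, c−11=r, b−3=y.

canary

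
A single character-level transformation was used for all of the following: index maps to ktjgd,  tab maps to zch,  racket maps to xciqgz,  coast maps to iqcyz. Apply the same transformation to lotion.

rqzkqt

The shift depends on letter class: consonant n→t is +6, but vowel i→k is +2. Vowels shift forward by 2 and consonants shift forward by 6.
For lotion: l(cons)+6=r, o(vowel)+2=q, t(cons)+6=z, i(vowel)+2=k, o(vowel)+2=q, n(cons)+6=t.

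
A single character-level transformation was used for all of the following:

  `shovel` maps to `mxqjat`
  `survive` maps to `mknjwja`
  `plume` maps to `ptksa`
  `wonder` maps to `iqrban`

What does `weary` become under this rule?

s(18)→m(12) and h(7)→x(23) fit y≡25x+4 (mod 26); the inverse of 25 mod 26 is 25. This is an affine cipher: with a=0,…,z=25, each position x becomes (25x+4) mod 26.
On weary: w(22)→25·22+4≡8=i; e(4)→25·4+4≡0=a; a(0)→25·0+4≡4=e; r(17)→25·17+4≡13=n; y(24)→25·24+4≡6=g (all mod 26).

iaeng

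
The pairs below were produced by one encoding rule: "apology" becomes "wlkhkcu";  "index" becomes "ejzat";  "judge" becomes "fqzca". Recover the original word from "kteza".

Compare letters: a→w is +22, p→l is +22, o→k is +22 — a constant shift. Every letter moves 22 places later in the alphabet, wrapping around z→a.
Decoding kteza: k−22=o, t−22=x, e−22=i, z−22=d, a−22=e.

oxide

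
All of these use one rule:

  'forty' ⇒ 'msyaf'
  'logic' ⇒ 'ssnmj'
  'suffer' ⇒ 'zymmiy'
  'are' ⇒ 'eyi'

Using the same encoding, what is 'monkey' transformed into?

The shift depends on letter class: consonant f→m is +7, but vowel o→s is +4. The rule splits by letter class: vowels +4, consonants +7.
Applying it to monkey: m(cons)+7=t, o(vowel)+4=s, n(cons)+7=u, k(cons)+7=r, e(vowel)+4=i, y(cons)+7=f.

tsurif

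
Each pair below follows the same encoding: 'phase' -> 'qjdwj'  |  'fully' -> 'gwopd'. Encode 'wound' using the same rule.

xqxri

Each letter shifts forward by (position + 1), i.e. 1, 2, 3, … — the shift grows by one for each successive letter.
On wound: w+1=x, o+2=q, u+3=x, n+4=r, d+5=i.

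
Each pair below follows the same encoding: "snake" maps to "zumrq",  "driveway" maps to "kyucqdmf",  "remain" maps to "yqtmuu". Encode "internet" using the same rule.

uuaqyuqa

The shift depends on letter class: consonant s→z is +7, but vowel a→m is +12. Vowels shift forward by 12 and consonants shift forward by 7.
Applying it to internet: i(vowel)+12=u, n(cons)+7=u, t(cons)+7=a, e(vowel)+12=q, r(cons)+7=y, n(cons)+7=u, e(vowel)+12=q, t(cons)+7=a.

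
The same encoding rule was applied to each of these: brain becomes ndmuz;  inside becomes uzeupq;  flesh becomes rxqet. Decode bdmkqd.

prayer

Each letter is shifted forward by 12 in the alphabet (a Caesar shift of +12).
Reversing it on bdmkqd: b−12=p, d−12=r, m−12=a, k−12=y, q−12=e, d−12=r.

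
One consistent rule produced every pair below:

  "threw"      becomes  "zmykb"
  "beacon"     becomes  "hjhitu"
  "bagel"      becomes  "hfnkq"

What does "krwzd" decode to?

The shifts repeat in a cycle of length 3: positions 0,1,… shift by +6, +5, +7, then the pattern repeats.
Undoing it on krwzd: k−6=e, r−5=m, w−7=p, z−6=t, d−5=y.

empty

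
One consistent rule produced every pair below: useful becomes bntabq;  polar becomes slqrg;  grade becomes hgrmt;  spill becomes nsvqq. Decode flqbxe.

column

Treating letters as 0–25, the rule is x ↦ 7x + 17 (mod 26).
Decoding flqbxe: f(5)→15·(5−17)≡2=c; l(11)→15·(11−17)≡14=o; q(16)→15·(16−17)≡11=l; b(1)→15·(1−17)≡20=u; x(23)→15·(23−17)≡12=m; e(4)→15·(4−17)≡13=n (all mod 26).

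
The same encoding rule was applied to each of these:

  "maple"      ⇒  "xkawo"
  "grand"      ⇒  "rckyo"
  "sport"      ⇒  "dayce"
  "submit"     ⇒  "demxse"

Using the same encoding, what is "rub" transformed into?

Vowels shift forward by 10 and consonants shift forward by 11.
Applying it to rub: r(cons)+11=c, u(vowel)+10=e, b(cons)+11=m.

cem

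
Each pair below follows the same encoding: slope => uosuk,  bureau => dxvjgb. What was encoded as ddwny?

basis

The shift increases by 1 at each position, starting from +2: 2, 3, 4, ….
Decoding ddwny: d−2=b, d−3=a, w−4=s, n−5=i, y−6=s.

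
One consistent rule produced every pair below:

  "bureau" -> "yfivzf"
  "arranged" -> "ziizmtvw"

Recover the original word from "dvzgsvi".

weather

Each pair mirrors across the alphabet (b↔y, u↔f, r↔i): positions sum to 25. This is the alphabet-reversal cipher (Atbash): a becomes z, b becomes y, etc.
Decoding dvzgsvi: d↔w, v↔e, z↔a, g↔t, s↔h, v↔e, i↔r.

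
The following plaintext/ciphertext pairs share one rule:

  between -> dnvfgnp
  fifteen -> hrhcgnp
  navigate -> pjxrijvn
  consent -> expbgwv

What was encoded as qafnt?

The shifts repeat in a cycle of length 2: positions 0,1,… shift by +2, +9, then the pattern repeats.
Undoing it on qafnt: q−2=o, a−9=r, f−2=d, n−9=e, t−2=r.

order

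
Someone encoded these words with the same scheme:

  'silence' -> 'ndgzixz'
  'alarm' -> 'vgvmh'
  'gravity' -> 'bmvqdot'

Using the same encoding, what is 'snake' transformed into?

Compare letters: s→n is +21, i→d is +21, l→g is +21 — a constant shift. This is a Caesar cipher with shift 21.
On snake: s+21=n, n+21=i, a+21=v, k+21=f, e+21=z.

nivfz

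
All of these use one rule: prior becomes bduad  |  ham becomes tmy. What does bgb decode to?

pup

Compare letters: p→b is +12, r→d is +12, i→u is +12 — a constant shift. Each letter is shifted forward by 12 in the alphabet (a Caesar shift of +12).
Undoing it on bgb: b−12=p, g−12=u, b−12=p.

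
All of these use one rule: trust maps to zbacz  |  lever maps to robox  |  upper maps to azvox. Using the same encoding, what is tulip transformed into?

zersv

The shifts repeat in a cycle of length 2: positions 0,1,… shift by +6, +10, then the pattern repeats.
On tulip: t+6=z, u+10=e, l+6=r, i+10=s, p+6=v.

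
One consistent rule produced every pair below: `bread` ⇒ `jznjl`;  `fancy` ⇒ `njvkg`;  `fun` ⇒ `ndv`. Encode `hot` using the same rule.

pxb

The shift depends on letter class: consonant b→j is +8, but vowel e→n is +9. Two shifts are in play — +9 for a/e/i/o/u, +8 for every other letter.
For hot: h(cons)+8=p, o(vowel)+9=x, t(cons)+8=b.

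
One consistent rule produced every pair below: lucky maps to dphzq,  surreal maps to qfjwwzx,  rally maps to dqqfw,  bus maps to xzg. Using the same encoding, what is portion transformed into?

The output letters match the input read backwards, each shifted +5: lucky reversed is ykcul. Two steps: reverse the string, then apply a Caesar shift of +5.
Applying it to portion: reverse → noitrop; then shift: n+5=s, o+5=t, i+5=n, t+5=y, r+5=w, o+5=t, p+5=u.

stnywtu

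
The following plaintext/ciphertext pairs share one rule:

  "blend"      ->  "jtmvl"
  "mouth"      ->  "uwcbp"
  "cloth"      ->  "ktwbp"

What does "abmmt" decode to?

steel

It's a constant shift of +8 (ROT8).
Undoing it on abmmt: a−8=s, b−8=t, m−8=e, m−8=e, t−8=l.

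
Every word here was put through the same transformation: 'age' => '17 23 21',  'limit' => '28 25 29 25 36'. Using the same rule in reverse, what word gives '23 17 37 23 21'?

a is letter #1 and maps to 17: an offset of 16. Letters become their 1-based position plus 16 (so a→17, b→18, …).
Reversing it on 23 17 37 23 21: 23→(23−16)÷1=7=g, 17→(17−16)÷1=1=a, 37→(37−16)÷1=21=u, 23→(23−16)÷1=7=g, 21→(21−16)÷1=5=e.

gauge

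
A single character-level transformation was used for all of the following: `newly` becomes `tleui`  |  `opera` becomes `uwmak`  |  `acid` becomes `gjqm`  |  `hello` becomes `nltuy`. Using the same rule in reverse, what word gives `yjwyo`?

scope

In newly: n→t is +6, e→l is +7, w→e is +8, l→u is +9 — the shift increases by 1 each position. Letter i (0-indexed) is shifted by i+6, so successive shifts are 6, 7, 8, ….
Decoding yjwyo: y−6=s, j−7=c, w−8=o, y−9=p, o−10=e.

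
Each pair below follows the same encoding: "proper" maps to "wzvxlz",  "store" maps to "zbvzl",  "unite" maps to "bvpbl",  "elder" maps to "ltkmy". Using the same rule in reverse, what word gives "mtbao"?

Shifts by position in proper: pos 0: p→w (+7), pos 1: r→z (+8), pos 2: o→v (+7), pos 3: p→x (+8) — repeating every 2. A repeating key of period 2 is used — shifts +7, +8 over and over.
Reversing it on mtbao: m−7=f, t−8=l, b−7=u, a−8=s, o−7=h.

flush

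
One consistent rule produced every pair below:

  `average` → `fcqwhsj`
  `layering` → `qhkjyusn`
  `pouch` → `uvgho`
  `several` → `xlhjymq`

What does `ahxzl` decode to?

value

Shifts by position in average: pos 0: a→f (+5), pos 1: v→c (+7), pos 2: e→q (+12), pos 3: r→w (+5), pos 4: a→h (+7), pos 5: g→s (+12) — repeating every 3. A repeating key of period 3 is used — shifts +5, +7, +12 over and over.
Undoing it on ahxzl: a−5=v, h−7=a, x−12=l, z−5=u, l−7=e.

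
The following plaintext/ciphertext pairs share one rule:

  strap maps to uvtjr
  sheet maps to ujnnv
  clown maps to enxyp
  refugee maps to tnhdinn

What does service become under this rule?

untxren

Two shifts are in play — +9 for a/e/i/o/u, +2 for every other letter.
Applying it to service: s(cons)+2=u, e(vowel)+9=n, r(cons)+2=t, v(cons)+2=x, i(vowel)+9=r, c(cons)+2=e, e(vowel)+9=n.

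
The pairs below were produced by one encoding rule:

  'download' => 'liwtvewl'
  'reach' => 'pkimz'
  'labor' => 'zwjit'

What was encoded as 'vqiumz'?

remain

The output letters match the input read backwards, each shifted +8: download reversed is daolnwod. Read the word backwards and shift each letter +8.
Decoding vqiumz: shift back: v−8=n, q−8=i, i−8=a, u−8=m, m−8=e, z−8=r → niamer; then reverse → remain.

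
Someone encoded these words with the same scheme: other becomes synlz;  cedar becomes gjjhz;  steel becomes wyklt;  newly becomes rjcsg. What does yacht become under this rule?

The shift increases by 1 at each position, starting from +4: 4, 5, 6, ….
For yacht: y+4=c, a+5=f, c+6=i, h+7=o, t+8=b.

cfiob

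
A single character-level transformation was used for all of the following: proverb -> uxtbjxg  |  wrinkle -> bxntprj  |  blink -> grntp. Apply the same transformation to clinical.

hrntnifr

Shifts by position in proverb: pos 0: p→u (+5), pos 1: r→x (+6), pos 2: o→t (+5), pos 3: v→b (+6) — repeating every 2. It's a Vigenère-style cipher with numeric key [5,6]: position i shifts by key[i mod 2].
Applying it to clinical: c+5=h, l+6=r, i+5=n, n+6=t, i+5=n, c+6=i, a+5=f, l+6=r.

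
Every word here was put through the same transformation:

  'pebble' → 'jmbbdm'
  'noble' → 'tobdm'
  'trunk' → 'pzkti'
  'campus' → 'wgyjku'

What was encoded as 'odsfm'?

p(15)→j(9) and e(4)→m(12) fit y≡21x+6 (mod 26); the inverse of 21 mod 26 is 5. This is an affine cipher: with a=0,…,z=25, each position x becomes (21x+6) mod 26.
Decoding odsfm: o(14)→5·(14−6)≡14=o; d(3)→5·(3−6)≡11=l; s(18)→5·(18−6)≡8=i; f(5)→5·(5−6)≡21=v; m(12)→5·(12−6)≡4=e (all mod 26).

olive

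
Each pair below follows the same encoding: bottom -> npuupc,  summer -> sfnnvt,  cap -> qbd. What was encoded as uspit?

The word is reversed, then every letter is shifted forward by 1.
Undoing it on uspit: shift back: u−1=t, s−1=r, p−1=o, i−1=h, t−1=s → trohs; then reverse → short.

short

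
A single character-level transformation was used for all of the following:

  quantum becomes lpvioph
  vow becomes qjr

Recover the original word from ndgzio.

Compare letters: q→l is +21, u→p is +21, a→v is +21 — a constant shift. Each letter is shifted forward by 21 in the alphabet (a Caesar shift of +21).
Reversing it on ndgzio: n−21=s, d−21=i, g−21=l, z−21=e, i−21=n, o−21=t.

silent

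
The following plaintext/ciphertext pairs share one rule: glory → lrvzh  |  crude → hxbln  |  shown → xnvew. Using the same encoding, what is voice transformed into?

aupkn

In glory: g→l is +5, l→r is +6, o→v is +7, r→z is +8 — the shift increases by 1 each position. Letter i (0-indexed) is shifted by i+5, so successive shifts are 5, 6, 7, ….
For voice: v+5=a, o+6=u, i+7=p, c+8=k, e+9=n.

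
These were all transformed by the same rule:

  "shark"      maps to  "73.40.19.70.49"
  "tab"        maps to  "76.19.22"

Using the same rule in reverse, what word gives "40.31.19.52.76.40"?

s(#19)→73 and h(#8)→40: differences scale by 3, so n = 3·pos + 16. With a=1..z=26, the number is 3·pos + 16.
Decoding 40.31.19.52.76.40: 40→(40−16)÷3=8=h, 31→(31−16)÷3=5=e, 19→(19−16)÷3=1=a, 52→(52−16)÷3=12=l, 76→(76−16)÷3=20=t, 40→(40−16)÷3=8=h.

health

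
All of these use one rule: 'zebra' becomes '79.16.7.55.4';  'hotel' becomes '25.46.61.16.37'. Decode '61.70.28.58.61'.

The formula is n = 3×(alphabet index, a=1) + 1.
Undoing it on 61.70.28.58.61: 61→(61−1)÷3=20=t, 70→(70−1)÷3=23=w, 28→(28−1)÷3=9=i, 58→(58−1)÷3=19=s, 61→(61−1)÷3=20=t.

twist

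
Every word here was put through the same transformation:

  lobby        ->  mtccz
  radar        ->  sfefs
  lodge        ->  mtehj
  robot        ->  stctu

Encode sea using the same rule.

Vowels shift forward by 5 and consonants shift forward by 1.
Applying it to sea: s(cons)+1=t, e(vowel)+5=j, a(vowel)+5=f.

tjf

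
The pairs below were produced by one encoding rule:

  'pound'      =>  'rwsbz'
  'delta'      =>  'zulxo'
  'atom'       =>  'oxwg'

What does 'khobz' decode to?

grand

Treating letters as 0–25, the rule is x ↦ 21x + 14 (mod 26).
Undoing it on khobz: k(10)→5·(10−14)≡6=g; h(7)→5·(7−14)≡17=r; o(14)→5·(14−14)≡0=a; b(1)→5·(1−14)≡13=n; z(25)→5·(25−14)≡3=d (all mod 26).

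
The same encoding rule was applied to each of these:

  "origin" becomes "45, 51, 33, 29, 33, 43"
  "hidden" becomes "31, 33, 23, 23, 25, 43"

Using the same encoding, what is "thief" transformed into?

o(#15)→45 and r(#18)→51: differences scale by 2, so n = 2·pos + 15. Each letter becomes 2×(its alphabet position, a=1..z=26) + 15.
On thief: t=20→55, h=8→31, i=9→33, e=5→25, f=6→27.

55, 31, 33, 25, 27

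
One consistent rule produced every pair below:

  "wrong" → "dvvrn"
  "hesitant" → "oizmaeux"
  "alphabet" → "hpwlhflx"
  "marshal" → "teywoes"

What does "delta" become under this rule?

kisxh

Shifts by position in wrong: pos 0: w→d (+7), pos 1: r→v (+4), pos 2: o→v (+7), pos 3: n→r (+4) — repeating every 2. The shifts repeat in a cycle of length 2: positions 0,1,… shift by +7, +4, then the pattern repeats.
Applying it to delta: d+7=k, e+4=i, l+7=s, t+4=x, a+7=h.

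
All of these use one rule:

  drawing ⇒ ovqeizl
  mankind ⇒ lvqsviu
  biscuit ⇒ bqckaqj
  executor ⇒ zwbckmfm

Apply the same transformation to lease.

maimt

The output letters match the input read backwards, each shifted +8: drawing reversed is gniward. Two steps: reverse the string, then apply a Caesar shift of +8.
On lease: reverse → esael; then shift: e+8=m, s+8=a, a+8=i, e+8=m, l+8=t.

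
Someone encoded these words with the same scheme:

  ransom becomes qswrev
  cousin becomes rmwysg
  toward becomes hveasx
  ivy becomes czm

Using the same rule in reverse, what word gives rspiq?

The output letters match the input read backwards, each shifted +4: ransom reversed is mosnar. Two steps: reverse the string, then apply a Caesar shift of +4.
Decoding rspiq: shift back: r−4=n, s−4=o, p−4=l, i−4=e, q−4=m → nolem; then reverse → melon.

melon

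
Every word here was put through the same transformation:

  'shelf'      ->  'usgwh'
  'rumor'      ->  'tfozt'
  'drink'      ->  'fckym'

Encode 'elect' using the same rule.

A repeating key of period 2 is used — shifts +2, +11 over and over.
On elect: e+2=g, l+11=w, e+2=g, c+11=n, t+2=v.

gwgnv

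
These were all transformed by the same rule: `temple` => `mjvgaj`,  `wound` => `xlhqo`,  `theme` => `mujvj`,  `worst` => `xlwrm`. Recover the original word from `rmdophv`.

This is an affine cipher: with a=0,…,z=25, each position x becomes (21x+3) mod 26.
Decoding rmdophv: r(17)→5·(17−3)≡18=s; m(12)→5·(12−3)≡19=t; d(3)→5·(3−3)≡0=a; o(14)→5·(14−3)≡3=d; p(15)→5·(15−3)≡8=i; h(7)→5·(7−3)≡20=u; v(21)→5·(21−3)≡12=m (all mod 26).

stadium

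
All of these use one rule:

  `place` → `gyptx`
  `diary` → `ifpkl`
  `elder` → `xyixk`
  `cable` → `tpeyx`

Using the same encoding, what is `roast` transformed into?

krpzo

p(15)→g(6) and l(11)→y(24) fit y≡15x+15 (mod 26); the inverse of 15 mod 26 is 7. Each letter's alphabet position (a=0..z=25) is mapped through 15·x+15 mod 26 — an affine cipher.
On roast: r(17)→15·17+15≡10=k; o(14)→15·14+15≡17=r; a(0)→15·0+15≡15=p; s(18)→15·18+15≡25=z; t(19)→15·19+15≡14=o (all mod 26).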